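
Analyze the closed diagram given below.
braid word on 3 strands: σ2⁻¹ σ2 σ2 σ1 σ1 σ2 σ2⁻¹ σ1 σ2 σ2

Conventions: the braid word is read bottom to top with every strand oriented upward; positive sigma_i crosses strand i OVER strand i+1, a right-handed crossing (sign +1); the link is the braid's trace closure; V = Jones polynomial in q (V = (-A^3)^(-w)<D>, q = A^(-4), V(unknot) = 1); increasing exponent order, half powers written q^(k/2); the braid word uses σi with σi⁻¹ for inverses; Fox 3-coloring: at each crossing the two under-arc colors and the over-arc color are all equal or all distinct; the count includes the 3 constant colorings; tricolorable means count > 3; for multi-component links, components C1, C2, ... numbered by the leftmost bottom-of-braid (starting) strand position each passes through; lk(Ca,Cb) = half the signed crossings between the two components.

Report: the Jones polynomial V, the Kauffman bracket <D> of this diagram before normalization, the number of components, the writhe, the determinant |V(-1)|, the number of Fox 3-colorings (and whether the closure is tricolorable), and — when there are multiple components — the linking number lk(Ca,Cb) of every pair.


Jones polynomial: V(q) = q^2 + 2q^4 - 2q^5 + q^6 - 2q^7 + q^8
<D> = A^-14 - 2A^-10 + A^-6 - 2A^-2 + 2A^2 + A^10; writhe +6
components 1, writhe +6 (10 crossings)
3-colorings: 27 of 3^10, det 9 — tricolorable
note: w = +6 shifts under R1 moves; the (-A^3)^(-6) factor cancels that in V


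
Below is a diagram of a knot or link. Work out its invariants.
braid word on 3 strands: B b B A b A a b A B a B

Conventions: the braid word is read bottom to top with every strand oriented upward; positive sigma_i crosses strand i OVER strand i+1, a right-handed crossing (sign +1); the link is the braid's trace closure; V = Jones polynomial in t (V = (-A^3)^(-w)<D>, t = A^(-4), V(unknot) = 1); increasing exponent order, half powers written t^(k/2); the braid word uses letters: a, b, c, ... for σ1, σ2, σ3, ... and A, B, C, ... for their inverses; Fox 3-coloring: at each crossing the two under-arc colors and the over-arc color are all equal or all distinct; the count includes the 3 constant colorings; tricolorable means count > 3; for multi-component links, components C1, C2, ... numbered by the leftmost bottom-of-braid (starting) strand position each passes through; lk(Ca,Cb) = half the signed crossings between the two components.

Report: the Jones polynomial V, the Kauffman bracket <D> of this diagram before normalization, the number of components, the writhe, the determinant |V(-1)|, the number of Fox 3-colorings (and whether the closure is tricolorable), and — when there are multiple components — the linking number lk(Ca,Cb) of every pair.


Jones polynomial: V(t) = -t^-5 + t^-4 - t^-3 + 2t^-2 - t^-1 + 2 - t
<D> = -A^-10 + 2A^-6 - A^-2 + 2A^2 - A^6 + A^10 - A^14; writhe -2
components 1, writhe -2 (12 crossings)
3-colorings: 9 of 3^12, det 9 — tricolorable
note: free reduction leaves σ2⁻¹ σ1⁻¹ σ2 σ2 σ1⁻¹ σ2⁻¹ σ1 σ2⁻¹ of the original 12 letters


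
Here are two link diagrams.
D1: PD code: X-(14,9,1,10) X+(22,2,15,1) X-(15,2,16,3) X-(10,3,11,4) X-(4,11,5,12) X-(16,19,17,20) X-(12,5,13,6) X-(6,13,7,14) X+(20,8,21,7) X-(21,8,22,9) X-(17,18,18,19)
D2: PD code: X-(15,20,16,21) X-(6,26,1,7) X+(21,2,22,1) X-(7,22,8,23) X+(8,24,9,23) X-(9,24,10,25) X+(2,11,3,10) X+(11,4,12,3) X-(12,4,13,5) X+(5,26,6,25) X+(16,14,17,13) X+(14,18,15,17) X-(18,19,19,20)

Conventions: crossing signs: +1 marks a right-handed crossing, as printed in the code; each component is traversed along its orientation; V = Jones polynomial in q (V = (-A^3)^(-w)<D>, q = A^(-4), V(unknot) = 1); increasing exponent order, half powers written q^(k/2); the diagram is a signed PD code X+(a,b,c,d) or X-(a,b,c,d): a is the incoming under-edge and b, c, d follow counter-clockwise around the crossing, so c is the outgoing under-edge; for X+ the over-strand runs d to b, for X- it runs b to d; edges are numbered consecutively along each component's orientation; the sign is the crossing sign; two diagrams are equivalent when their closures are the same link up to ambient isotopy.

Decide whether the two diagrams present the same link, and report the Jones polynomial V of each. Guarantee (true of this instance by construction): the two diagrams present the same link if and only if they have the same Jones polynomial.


equivalent: no
D1 (bracket A^-15 + A^-11 + A^-7 - A^9; 11 crossings at w = -7): V = q^(-15/2) - q^(-7/2) - q^(-5/2) - q^(-3/2)
D2 (bracket A^-7 + A; 13 crossings at w = +1): V = -q^(1/2) - q^(5/2)
key observation: 2 classes among 2 diagrams; unequal V(q) rules out equality


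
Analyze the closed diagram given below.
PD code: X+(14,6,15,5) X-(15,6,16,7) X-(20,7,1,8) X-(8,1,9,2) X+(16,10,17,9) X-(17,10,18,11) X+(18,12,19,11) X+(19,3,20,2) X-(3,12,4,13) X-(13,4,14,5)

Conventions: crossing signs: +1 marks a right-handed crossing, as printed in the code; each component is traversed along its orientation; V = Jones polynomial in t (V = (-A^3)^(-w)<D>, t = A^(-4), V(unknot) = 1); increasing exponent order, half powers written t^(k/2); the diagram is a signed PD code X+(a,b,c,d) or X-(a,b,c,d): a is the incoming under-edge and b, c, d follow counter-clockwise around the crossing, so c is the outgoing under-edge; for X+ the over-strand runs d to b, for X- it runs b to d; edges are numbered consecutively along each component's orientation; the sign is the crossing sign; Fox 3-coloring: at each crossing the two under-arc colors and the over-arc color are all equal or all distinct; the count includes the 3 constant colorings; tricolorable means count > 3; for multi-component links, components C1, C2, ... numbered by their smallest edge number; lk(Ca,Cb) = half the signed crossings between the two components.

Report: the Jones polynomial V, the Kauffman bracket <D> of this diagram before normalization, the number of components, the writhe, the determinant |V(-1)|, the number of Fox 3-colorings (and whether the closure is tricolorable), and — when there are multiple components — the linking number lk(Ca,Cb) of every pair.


Jones polynomial: V(t) = -t^-4 + t^-3 + t^-1
<D> = A^-2 + A^6 - A^10; writhe -2
components 1, writhe -2 (10 crossings)
3-colorings: 9 of 3^10, det 3 — tricolorable
note: V spans 3 powers of t: at least 3 crossings in any diagram


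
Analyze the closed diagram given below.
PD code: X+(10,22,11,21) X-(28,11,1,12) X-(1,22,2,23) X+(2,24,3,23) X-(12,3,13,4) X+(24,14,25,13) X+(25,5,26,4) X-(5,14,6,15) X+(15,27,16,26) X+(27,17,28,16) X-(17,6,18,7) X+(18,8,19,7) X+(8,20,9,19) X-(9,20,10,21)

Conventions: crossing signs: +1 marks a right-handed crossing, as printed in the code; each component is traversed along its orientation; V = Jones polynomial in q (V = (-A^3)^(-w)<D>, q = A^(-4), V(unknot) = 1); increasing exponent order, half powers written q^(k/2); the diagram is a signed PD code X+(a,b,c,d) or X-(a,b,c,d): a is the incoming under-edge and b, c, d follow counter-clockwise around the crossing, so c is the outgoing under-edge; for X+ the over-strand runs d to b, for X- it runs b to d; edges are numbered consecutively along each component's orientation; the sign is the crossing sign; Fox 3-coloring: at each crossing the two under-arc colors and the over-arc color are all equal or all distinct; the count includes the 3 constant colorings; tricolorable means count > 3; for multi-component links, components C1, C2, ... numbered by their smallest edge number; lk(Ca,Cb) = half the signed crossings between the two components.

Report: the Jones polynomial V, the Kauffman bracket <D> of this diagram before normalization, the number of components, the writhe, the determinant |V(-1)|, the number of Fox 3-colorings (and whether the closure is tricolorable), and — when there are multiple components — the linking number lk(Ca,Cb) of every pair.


Jones polynomial: V(q) = -q^-1 + 2 - q + 2q^2 - q^3 + q^4 - q^5
<D> = -A^-14 + A^-10 - A^-6 + 2A^-2 - A^2 + 2A^6 - A^10; writhe +2
components 1, writhe +2 (14 crossings)
3-colorings: 9 of 3^14, det 9 — tricolorable
note: w = +2 shifts under R1 moves; the (-A^3)^(-2) factor cancels that in V


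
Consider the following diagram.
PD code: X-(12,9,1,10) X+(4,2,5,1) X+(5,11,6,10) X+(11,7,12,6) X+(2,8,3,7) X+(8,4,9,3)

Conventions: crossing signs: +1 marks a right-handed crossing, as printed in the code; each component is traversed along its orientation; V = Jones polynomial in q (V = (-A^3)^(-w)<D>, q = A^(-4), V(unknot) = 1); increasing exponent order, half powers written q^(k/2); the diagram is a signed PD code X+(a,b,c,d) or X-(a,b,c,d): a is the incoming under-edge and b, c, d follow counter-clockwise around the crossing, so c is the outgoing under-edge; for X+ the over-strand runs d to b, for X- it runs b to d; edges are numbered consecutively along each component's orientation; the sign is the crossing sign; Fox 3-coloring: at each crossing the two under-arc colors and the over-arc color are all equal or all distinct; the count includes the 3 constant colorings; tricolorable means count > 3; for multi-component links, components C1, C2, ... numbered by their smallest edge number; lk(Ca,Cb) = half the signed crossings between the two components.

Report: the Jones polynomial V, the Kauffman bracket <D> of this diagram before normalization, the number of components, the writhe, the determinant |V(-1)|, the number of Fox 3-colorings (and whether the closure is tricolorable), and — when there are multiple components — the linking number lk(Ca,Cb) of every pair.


V(q) = q - q^2 + 2q^3 - q^4 + q^5 - q^6
bracket: -A^-12 + A^-8 - A^-4 + 2 - A^4 + A^8, w = +4
1 component, writhe +4, over 6 crossings
det 7, colorings 3 of 3^6 — not tricolorable
observation: det 7 = |V(-1)|; not divisible by 3, so not tricolorable


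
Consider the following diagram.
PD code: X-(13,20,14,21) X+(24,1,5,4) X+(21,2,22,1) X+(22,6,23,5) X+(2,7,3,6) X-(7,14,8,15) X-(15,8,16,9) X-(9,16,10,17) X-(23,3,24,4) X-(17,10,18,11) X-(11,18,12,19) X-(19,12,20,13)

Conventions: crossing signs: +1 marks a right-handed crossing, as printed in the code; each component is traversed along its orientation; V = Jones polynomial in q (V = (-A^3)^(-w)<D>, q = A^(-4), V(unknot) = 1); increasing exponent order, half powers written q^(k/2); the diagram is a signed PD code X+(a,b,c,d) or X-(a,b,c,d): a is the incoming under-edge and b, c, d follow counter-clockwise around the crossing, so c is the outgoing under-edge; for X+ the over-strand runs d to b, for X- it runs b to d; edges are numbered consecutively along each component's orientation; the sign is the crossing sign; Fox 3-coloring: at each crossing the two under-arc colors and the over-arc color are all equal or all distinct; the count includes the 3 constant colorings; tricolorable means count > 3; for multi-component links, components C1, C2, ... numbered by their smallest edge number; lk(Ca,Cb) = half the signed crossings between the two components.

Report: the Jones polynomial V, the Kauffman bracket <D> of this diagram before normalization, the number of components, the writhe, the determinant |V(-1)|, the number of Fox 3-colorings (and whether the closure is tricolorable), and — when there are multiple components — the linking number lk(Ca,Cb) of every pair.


Jones polynomial: V(q) = q^(-19/2) - q^(-17/2) + 2q^(-15/2) - 2q^(-13/2) + 2q^(-11/2) - 2q^(-9/2) + q^(-7/2) - 2q^(-5/2) - q^(-1/2)
<D> = -A^-10 - 2A^-2 + A^2 - 2A^6 + 2A^10 - 2A^14 + 2A^18 - A^22 + A^26; writhe -4
components 2, writhe -4 (12 crossings)
linking number lk(C1,C2) = +1
3-colorings: 3 of 3^12, det 14 — not tricolorable
note: the span of V is 9, within the link bound 12 + 2 - 1


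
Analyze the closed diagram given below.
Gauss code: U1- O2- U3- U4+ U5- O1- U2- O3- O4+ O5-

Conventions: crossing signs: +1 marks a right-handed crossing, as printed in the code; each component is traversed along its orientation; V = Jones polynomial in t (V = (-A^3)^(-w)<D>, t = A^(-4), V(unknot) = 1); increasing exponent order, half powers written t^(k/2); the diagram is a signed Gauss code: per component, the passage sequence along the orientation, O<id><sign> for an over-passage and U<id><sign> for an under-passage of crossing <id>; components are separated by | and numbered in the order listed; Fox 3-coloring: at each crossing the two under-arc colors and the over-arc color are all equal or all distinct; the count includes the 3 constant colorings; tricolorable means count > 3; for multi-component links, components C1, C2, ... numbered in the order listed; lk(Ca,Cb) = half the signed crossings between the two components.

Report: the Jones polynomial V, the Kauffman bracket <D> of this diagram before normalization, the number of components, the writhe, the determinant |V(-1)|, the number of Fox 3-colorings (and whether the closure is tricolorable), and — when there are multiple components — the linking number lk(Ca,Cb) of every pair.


V(t) = -t^-4 + t^-3 + t^-1
bracket: -A^-5 - A^3 + A^7, w = -3
1 component, writhe -3, over 5 crossings
det 3, colorings 9 of 3^5 — tricolorable
observation: |V(-1)| = 3: so tricolorable, since 3 divides 3


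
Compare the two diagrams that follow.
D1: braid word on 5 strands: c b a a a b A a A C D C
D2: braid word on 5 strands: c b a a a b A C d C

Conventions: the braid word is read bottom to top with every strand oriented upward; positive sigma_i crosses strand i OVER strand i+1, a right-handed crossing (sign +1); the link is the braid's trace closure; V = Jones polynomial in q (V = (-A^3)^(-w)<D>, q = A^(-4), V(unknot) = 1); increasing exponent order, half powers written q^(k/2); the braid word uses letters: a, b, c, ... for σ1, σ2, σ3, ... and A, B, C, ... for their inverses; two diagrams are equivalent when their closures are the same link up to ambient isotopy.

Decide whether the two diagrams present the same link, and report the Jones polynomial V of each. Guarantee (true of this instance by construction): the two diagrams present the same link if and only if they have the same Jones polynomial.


equivalent: yes
V(D1) = q - q^2 + 2q^3 - q^4 + q^5 - q^6  (w +2, c 12, <D> = -A^-18 + A^-14 - A^-10 + 2A^-6 - A^-2 + A^2)
V(D2) = q - q^2 + 2q^3 - q^4 + q^5 - q^6  [10 crossings, <D> = -A^-12 + A^-8 - A^-4 + 2 - A^4 + A^8, w = +4]
key observation: from 12 to 10 crossings by R-moves: one link, two diagrams


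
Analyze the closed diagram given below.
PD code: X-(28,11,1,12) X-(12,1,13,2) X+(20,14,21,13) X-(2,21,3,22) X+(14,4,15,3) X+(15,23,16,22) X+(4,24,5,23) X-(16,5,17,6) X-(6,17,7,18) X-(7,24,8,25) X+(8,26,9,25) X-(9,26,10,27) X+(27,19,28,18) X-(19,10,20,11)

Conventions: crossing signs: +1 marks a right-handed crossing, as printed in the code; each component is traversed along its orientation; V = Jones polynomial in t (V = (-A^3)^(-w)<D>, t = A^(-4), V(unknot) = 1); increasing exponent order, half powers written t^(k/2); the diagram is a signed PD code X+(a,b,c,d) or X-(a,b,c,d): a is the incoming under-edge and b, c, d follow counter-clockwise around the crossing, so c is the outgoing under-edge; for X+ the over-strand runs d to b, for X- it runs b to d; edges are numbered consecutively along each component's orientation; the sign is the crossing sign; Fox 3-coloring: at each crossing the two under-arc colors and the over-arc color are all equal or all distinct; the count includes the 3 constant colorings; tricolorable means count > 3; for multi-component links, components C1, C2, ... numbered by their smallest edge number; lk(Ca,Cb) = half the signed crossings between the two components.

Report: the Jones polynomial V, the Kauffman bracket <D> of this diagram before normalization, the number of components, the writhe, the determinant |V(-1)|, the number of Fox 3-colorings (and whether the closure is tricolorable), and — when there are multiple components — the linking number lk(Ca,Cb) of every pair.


V(t) = -t^-5 + t^-4 - t^-3 + 2t^-2 - t^-1 + 2 - t
bracket: -A^-10 + 2A^-6 - A^-2 + 2A^2 - A^6 + A^10 - A^14, w = -2
1 component, writhe -2, over 14 crossings
det 9, colorings 9 of 3^14 — tricolorable
observation: w = -2 shifts under R1 moves; the (-A^3)^(2) factor cancels that in V


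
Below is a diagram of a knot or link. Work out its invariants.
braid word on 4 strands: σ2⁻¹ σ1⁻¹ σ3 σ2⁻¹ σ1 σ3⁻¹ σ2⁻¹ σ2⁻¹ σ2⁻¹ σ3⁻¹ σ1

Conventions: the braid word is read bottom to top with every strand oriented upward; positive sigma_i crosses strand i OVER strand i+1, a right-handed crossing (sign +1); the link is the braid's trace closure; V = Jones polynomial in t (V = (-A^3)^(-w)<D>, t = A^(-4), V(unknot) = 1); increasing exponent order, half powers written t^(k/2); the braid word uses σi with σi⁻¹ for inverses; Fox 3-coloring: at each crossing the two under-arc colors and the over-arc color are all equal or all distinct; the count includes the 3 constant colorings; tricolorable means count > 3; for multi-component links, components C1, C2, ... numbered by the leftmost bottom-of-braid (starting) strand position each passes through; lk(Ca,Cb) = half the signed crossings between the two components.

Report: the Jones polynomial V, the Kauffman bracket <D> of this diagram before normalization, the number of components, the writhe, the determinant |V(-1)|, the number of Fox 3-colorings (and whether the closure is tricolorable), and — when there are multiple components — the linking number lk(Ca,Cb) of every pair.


V = -t^-7 + t^-6 - t^-5 + t^-4 + t^-2
<D> = -A^-7 - A + A^5 - A^9 + A^13 (w = -5)
1 component over 11 crossings, w = -5
3 Fox colorings among 3^11, |V(-1)| = 5: not tricolorable
why: |V(-1)| = 5: so not tricolorable, since 3 does not divide 5


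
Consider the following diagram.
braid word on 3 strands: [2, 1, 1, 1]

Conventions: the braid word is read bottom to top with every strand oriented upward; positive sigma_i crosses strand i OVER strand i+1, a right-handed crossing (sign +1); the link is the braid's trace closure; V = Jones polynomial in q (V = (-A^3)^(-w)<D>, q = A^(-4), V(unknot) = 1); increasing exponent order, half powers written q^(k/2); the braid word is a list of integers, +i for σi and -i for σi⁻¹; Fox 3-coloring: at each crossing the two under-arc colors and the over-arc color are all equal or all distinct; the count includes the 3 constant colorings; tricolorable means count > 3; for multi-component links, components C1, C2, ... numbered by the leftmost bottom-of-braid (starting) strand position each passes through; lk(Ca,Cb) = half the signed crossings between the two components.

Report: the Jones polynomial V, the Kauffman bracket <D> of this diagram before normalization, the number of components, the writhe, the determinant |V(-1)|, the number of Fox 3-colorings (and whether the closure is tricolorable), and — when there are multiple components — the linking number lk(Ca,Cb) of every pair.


Jones polynomial: V(q) = q + q^3 - q^4
<D> = -A^-4 + 1 + A^8; writhe +4
components 1, writhe +4 (4 crossings)
3-colorings: 9 of 3^4, det 3 — tricolorable
note: V spans 3 powers of q: at least 3 crossings in any diagram


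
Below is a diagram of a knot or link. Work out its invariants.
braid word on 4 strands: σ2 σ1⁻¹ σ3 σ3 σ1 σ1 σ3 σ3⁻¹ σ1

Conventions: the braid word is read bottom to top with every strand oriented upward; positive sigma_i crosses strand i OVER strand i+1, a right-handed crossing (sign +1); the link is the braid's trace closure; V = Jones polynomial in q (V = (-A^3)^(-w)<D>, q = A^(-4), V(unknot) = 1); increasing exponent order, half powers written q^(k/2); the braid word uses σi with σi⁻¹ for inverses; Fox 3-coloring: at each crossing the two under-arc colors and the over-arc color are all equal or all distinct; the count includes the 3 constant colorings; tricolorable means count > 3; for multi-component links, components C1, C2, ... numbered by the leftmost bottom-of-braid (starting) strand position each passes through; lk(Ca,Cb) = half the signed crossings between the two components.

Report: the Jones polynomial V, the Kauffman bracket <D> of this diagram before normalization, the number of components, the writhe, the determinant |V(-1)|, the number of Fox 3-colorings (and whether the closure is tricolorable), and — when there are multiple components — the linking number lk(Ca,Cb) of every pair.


Jones polynomial: V(q) = q + 2q^3 + q^5
<D> = -A^-5 - 2A^3 - A^11; writhe +5
components 3, writhe +5 (9 crossings)
linking number lk(C1,C2) = +1
lk(C1,C3): 0
lk(C2,C3) = +1
3-colorings: 3 of 3^9, det 4 — not tricolorable
note: the span of V is 4, within the link bound 9 + 3 - 1


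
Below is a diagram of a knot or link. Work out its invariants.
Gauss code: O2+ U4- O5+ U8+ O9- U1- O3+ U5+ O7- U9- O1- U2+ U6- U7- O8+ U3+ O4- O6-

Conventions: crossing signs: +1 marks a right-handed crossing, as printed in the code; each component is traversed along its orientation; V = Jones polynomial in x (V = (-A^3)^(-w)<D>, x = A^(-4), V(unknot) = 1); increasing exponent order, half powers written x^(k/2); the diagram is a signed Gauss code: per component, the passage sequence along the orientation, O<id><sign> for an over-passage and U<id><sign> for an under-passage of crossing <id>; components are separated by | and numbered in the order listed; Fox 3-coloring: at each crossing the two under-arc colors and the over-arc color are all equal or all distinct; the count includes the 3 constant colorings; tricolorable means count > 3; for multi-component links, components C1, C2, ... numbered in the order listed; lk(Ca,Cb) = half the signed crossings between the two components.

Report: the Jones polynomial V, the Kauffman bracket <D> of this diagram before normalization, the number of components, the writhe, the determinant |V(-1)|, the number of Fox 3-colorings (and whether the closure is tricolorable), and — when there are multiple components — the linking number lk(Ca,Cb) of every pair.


Jones polynomial: V(x) = -x^-3 + 2x^-2 - 2x^-1 + 3 - 2x + 2x^2 - x^3
<D> = A^-15 - 2A^-11 + 2A^-7 - 3A^-3 + 2A - 2A^5 + A^9; writhe -1
components 1, writhe -1 (9 crossings)
3-colorings: 3 of 3^9, det 13 — not tricolorable
note: the span of V is 6, forcing >= 6 crossings in any diagram


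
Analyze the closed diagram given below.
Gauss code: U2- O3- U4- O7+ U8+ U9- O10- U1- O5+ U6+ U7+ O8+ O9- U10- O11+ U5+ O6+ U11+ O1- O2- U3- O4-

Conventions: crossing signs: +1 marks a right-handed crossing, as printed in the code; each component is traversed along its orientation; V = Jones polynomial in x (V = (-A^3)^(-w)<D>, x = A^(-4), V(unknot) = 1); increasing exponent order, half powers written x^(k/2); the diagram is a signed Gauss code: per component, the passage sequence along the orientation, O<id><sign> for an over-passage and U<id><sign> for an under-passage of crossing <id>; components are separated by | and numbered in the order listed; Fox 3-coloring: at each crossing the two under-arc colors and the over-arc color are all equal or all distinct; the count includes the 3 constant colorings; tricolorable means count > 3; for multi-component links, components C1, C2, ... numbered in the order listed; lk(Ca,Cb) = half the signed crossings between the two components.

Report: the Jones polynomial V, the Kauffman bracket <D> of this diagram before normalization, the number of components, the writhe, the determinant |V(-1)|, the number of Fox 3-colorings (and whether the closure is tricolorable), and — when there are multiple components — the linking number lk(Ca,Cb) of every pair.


Jones polynomial: V(x) = -x^-3 + x^-2 - x^-1 + 3 - x + x^2 - x^3
<D> = A^-15 - A^-11 + A^-7 - 3A^-3 + A - A^5 + A^9; writhe -1
components 1, writhe -1 (11 crossings)
3-colorings: 27 of 3^11, det 9 — tricolorable
note: |V(-1)| = 9: so tricolorable, since 3 divides 9


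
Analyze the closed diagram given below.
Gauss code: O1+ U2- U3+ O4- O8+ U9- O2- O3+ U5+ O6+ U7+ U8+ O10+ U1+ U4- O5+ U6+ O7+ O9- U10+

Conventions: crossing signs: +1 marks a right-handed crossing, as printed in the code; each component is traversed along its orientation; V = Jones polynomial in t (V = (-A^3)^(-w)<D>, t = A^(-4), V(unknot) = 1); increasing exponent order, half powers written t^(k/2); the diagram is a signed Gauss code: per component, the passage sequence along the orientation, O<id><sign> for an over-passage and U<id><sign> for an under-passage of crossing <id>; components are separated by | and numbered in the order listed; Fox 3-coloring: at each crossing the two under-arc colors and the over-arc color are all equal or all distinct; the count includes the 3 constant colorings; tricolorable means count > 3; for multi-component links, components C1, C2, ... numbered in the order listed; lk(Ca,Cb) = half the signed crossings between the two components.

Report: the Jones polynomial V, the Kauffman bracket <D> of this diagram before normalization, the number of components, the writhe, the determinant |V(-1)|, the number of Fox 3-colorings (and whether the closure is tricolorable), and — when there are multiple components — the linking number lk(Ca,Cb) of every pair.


Jones polynomial: V(t) = t - t^2 + 2t^3 - t^4 + t^5 - t^6
<D> = -A^-12 + A^-8 - A^-4 + 2 - A^4 + A^8; writhe +4
components 1, writhe +4 (10 crossings)
3-colorings: 3 of 3^10, det 7 — not tricolorable
note: det 7 = |V(-1)|; not divisible by 3, so not tricolorable


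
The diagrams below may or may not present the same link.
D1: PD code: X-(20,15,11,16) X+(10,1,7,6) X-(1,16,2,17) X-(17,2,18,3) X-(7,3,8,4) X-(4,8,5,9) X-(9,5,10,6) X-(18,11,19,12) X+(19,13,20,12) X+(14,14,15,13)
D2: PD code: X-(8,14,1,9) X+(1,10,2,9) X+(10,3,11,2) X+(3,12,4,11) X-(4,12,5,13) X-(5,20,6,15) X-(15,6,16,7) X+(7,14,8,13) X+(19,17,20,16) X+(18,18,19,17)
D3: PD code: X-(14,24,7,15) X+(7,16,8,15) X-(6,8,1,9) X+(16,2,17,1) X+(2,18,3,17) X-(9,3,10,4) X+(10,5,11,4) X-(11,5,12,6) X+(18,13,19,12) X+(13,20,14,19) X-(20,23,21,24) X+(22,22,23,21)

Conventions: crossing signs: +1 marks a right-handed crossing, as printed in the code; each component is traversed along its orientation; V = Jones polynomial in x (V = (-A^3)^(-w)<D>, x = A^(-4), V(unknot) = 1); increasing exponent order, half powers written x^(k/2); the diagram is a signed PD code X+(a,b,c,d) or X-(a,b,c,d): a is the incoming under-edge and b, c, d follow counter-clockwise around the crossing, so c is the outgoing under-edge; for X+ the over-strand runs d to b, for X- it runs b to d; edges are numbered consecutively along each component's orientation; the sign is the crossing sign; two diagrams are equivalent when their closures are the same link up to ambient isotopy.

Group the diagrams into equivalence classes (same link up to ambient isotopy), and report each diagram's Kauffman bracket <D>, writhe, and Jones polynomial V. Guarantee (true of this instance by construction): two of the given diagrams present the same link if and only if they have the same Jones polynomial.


classes: {D1} | {D2} | {D3}
V(D1) = x^-5 + 2x^-3 + x^-1  [10 crossings, <D> = A^-8 + 2 + A^8, w = -4]
V(D2) = x^-2 + 2 + x^2  [10 crossings, <D> = A^-2 + 2A^6 + A^14, w = +2]
V(D3) = x^-1 - 1 + 3x - x^2 + 3x^3 - 2x^4 + x^5  [12 crossings, <D> = A^-14 - 2A^-10 + 3A^-6 - A^-2 + 3A^2 - A^6 + A^10, w = +2]
note: 3 values of V(x) split the 3 diagrams


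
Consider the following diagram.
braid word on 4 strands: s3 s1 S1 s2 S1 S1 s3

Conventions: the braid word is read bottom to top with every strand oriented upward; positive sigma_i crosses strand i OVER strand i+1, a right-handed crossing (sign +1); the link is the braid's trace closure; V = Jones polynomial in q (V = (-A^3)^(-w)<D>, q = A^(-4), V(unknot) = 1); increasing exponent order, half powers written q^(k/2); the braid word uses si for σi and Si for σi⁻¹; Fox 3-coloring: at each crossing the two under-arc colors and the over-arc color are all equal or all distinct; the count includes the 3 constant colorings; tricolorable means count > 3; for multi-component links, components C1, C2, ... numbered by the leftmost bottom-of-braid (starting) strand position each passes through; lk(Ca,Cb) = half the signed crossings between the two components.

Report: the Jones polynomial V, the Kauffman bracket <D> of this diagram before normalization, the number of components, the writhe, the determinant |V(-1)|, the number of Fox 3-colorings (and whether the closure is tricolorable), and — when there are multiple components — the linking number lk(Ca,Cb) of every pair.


V = q^-2 + 2 + q^2
<D> = -A^-5 - 2A^3 - A^11 (w = +1)
3 components over 7 crossings, w = +1
lk(C1,C2): -1
lk(C1,C3) = 0
linking number lk(C2,C3) = +1
3 Fox colorings among 3^7, |V(-1)| = 4: not tricolorable
why: the span of V is 4, within the link bound 7 + 3 - 1


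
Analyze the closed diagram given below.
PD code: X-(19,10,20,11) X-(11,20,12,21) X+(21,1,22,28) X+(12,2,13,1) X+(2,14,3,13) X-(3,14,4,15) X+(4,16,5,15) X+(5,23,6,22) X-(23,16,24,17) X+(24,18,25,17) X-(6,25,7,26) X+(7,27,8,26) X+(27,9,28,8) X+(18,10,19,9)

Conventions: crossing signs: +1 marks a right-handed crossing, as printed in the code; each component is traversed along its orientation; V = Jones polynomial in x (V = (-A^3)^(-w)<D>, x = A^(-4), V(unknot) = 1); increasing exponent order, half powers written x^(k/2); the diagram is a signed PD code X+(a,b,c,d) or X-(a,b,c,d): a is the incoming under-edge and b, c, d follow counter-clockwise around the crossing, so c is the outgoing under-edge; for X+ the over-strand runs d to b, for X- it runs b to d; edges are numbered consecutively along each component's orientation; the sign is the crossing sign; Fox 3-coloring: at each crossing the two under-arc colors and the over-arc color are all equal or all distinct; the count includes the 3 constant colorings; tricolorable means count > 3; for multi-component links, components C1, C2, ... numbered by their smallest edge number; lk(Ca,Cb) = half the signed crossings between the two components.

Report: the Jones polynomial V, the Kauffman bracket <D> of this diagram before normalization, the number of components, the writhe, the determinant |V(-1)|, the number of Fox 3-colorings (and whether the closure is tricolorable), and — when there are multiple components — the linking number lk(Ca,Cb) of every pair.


V(x) = x - x^2 + 2x^3 - x^4 + x^5 - x^6
bracket: -A^-12 + A^-8 - A^-4 + 2 - A^4 + A^8, w = +4
1 component, writhe +4, over 14 crossings
det 7, colorings 3 of 3^14 — not tricolorable
observation: w = +4 shifts under R1 moves; the (-A^3)^(-4) factor cancels that in V


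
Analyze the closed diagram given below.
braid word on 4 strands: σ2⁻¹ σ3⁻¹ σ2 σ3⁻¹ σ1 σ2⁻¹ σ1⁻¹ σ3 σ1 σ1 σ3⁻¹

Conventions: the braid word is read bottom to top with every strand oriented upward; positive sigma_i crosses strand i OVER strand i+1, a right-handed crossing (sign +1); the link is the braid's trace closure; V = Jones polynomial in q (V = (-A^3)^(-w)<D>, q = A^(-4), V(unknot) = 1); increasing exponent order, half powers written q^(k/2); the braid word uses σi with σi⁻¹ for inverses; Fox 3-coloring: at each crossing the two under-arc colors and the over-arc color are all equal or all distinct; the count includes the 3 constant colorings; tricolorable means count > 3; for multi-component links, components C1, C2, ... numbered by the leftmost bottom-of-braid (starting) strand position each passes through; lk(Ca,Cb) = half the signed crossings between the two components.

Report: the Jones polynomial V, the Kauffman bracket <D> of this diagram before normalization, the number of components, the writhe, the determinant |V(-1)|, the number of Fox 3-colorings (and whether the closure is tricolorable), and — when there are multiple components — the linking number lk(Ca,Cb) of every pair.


Jones polynomial: V(q) = q^-4 - q^-3 + q^-2 - 2q^-1 + 2 - q + q^2
<D> = -A^-11 + A^-7 - 2A^-3 + 2A - A^5 + A^9 - A^13; writhe -1
components 1, writhe -1 (11 crossings)
3-colorings: 9 of 3^11, det 9 — tricolorable
note: V spans 6 powers of q: at least 6 crossings in any diagram


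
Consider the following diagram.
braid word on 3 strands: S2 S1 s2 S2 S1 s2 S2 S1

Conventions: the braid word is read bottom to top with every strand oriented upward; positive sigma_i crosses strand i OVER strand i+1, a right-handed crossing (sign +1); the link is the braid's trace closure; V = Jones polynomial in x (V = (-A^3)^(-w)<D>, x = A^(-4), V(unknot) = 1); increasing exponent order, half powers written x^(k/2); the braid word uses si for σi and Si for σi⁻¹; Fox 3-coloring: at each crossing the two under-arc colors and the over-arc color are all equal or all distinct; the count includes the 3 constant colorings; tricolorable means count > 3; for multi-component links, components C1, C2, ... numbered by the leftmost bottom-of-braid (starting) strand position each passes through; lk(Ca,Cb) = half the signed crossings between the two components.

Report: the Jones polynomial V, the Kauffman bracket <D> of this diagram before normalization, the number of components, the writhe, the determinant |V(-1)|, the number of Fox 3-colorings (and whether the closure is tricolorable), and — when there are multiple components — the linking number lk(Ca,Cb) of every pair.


Jones polynomial: V(x) = -x^-4 + x^-3 + x^-1
<D> = A^-8 + 1 - A^4; writhe -4
components 1, writhe -4 (8 crossings)
3-colorings: 9 of 3^8, det 3 — tricolorable
note: |V(-1)| = 3: so tricolorable, since 3 divides 3


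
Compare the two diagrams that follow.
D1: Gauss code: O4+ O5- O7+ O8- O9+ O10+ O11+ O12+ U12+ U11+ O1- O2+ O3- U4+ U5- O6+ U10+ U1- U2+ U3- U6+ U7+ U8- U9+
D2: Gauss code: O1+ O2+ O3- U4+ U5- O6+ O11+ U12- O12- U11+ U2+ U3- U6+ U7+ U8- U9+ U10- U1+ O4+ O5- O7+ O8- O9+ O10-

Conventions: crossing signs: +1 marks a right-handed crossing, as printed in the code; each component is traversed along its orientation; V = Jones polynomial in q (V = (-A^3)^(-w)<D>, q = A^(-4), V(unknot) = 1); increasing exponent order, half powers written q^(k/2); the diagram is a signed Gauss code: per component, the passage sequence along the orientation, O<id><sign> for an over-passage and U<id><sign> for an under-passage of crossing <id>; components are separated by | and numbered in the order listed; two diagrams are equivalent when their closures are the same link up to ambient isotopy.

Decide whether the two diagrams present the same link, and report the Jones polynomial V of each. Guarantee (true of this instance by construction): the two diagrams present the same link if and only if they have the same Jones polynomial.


same link: yes
V(D1) = 1  [12 crossings, <D> = A^12, w = +4]
V(D2) = 1  [12 crossings, <D> = A^6, w = +2]
insight: all 2 diagrams share one V(q), hence one class


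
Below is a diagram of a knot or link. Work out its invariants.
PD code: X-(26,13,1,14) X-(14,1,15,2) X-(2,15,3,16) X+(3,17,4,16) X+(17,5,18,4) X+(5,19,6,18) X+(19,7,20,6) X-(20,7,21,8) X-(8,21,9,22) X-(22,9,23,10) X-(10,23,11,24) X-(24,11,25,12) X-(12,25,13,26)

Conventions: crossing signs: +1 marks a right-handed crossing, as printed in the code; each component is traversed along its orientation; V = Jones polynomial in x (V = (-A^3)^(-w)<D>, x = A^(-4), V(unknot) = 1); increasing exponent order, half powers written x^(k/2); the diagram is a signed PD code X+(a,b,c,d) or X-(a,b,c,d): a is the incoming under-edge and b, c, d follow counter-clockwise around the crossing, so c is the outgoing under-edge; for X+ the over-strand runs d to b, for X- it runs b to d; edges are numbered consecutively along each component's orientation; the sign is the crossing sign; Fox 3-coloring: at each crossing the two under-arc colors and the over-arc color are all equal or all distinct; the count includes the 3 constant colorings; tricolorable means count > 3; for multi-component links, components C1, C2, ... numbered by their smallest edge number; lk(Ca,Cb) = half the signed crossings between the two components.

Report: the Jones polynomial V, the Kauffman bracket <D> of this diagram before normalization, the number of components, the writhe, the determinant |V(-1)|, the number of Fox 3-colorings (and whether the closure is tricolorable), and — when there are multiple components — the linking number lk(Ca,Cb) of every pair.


V(x) = -x^-7 + x^-6 - x^-5 + x^-4 + x^-2
bracket: -A^-7 - A + A^5 - A^9 + A^13, w = -5
1 component, writhe -5, over 13 crossings
det 5, colorings 3 of 3^13 — not tricolorable
observation: the span of V is 5, forcing >= 5 crossings in any diagram


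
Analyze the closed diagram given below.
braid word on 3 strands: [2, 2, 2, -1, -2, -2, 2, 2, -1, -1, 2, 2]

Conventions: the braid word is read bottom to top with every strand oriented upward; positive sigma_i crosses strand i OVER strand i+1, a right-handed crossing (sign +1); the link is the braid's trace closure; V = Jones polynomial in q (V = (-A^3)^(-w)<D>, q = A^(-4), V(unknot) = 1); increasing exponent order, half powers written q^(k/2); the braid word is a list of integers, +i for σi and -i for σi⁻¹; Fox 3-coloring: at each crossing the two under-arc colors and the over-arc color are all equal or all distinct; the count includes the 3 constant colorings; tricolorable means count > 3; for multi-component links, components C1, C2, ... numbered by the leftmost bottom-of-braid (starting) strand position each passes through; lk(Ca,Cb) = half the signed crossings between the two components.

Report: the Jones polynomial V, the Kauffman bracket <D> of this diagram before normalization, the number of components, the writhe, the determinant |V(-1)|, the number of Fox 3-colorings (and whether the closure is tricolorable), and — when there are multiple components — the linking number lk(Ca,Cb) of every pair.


Jones polynomial: V(q) = -q^-2 + q^-1 - 1 + 3q - 2q^2 + 3q^3 - 2q^4 + q^5 - q^6
<D> = -A^-18 + A^-14 - 2A^-10 + 3A^-6 - 2A^-2 + 3A^2 - A^6 + A^10 - A^14; writhe +2
components 1, writhe +2 (12 crossings)
3-colorings: 9 of 3^12, det 15 — tricolorable
note: inverse pairs cancel, leaving σ2 σ2 σ2 σ1⁻¹ σ1⁻¹ σ1⁻¹ σ2 σ2


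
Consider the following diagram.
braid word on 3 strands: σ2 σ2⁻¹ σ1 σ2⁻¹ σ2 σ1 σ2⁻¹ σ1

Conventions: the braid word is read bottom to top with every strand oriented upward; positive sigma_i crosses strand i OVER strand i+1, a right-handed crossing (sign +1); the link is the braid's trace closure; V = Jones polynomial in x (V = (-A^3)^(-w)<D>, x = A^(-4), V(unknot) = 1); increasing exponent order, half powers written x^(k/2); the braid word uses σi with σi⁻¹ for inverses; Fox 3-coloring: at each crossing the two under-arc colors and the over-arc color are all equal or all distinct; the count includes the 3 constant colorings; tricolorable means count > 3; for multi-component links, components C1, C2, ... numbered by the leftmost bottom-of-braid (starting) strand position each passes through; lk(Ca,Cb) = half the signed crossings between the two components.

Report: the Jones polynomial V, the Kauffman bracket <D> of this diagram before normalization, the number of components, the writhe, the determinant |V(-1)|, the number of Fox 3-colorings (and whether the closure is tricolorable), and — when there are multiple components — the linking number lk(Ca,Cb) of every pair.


Jones polynomial: V(x) = x + x^3 - x^4
<D> = -A^-10 + A^-6 + A^2; writhe +2
components 1, writhe +2 (8 crossings)
3-colorings: 9 of 3^8, det 3 — tricolorable
note: V spans 3 powers of x: at least 3 crossings in any diagram


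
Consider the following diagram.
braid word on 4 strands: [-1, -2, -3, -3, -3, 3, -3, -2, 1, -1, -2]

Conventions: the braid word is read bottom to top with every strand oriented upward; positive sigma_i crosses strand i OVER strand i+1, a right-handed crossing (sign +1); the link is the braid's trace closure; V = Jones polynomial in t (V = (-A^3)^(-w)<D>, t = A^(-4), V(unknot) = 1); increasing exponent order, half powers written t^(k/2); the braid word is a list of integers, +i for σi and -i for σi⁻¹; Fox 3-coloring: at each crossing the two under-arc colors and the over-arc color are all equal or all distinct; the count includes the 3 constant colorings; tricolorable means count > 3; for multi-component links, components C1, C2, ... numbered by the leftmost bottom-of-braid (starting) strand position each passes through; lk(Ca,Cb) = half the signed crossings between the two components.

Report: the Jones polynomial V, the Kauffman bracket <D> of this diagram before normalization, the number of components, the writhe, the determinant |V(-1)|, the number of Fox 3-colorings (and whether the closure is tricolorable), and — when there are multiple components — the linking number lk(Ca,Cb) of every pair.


V = t^-8 - 2t^-7 + t^-6 - 2t^-5 + 2t^-4 + t^-2
<D> = -A^-13 - 2A^-5 + 2A^-1 - A^3 + 2A^7 - A^11 (w = -7)
1 component over 11 crossings, w = -7
27 Fox colorings among 3^11, |V(-1)| = 9: tricolorable
why: V spans 6 powers of t: at least 6 crossings in any diagram
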